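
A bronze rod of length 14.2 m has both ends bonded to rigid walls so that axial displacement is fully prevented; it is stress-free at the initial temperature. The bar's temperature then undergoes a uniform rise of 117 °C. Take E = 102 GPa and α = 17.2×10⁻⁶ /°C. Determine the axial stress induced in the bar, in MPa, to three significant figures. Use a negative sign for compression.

-205 MPa

Free thermal expansion αLΔT = 17.2e-6 · 14200 · 117 = 28.58 mm.
The walls impose strain ε = −(28.58)/14200 = -2.0124e-03; σ = Eε = 102000 · -2.0124e-03 = -205.3 MPa.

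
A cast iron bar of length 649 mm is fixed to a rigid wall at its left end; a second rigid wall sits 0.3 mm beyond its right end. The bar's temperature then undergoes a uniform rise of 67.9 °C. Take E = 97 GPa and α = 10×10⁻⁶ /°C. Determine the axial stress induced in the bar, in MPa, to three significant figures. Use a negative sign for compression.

Free thermal expansion αLΔT = 10e-6 · 649 · 67.9 = 0.4407 mm.
The walls engage after the gap closes; constrained expansion = 0.4407 − 0.3 = 0.1407 mm.
The walls impose strain ε = −(0.1407)/649 = -2.1675e-04; σ = Eε = 97000 · -2.1675e-04 = -21.02 MPa.

-21.0 MPa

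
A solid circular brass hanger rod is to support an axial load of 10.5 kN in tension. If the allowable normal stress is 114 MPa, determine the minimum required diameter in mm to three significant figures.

10.8 mm

Required area A ≥ P/σ_allow = 10500/114 = 92.11 mm².
For a solid circular section, d ≥ √(4A/π) = 10.83 mm.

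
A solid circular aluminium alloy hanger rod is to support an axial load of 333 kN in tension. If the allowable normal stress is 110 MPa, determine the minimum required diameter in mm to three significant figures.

Required area A ≥ P/σ_allow = 333000/110 = 3027 mm².
For a solid circular section, d ≥ √(4A/π) = 62.08 mm.

62.1 mm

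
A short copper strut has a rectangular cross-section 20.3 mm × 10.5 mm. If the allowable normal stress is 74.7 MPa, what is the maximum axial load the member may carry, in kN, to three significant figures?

15.9 kN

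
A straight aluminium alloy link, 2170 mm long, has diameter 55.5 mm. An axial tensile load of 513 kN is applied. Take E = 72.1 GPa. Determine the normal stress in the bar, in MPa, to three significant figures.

A = 2419 mm².
σ = N/A = 513000/2419 = 212.1 MPa.

212 MPa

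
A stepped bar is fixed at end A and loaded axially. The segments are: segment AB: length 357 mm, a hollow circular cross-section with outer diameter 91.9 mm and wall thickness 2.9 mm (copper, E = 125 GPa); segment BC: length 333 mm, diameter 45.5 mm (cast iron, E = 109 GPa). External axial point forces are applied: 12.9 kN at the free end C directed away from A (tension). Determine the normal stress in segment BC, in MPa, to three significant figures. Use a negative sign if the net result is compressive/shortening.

Internal axial forces (sectioning from the free end, tension +): N_BC = 12.9 kN, N_AB = 12.9 kN.
A_BC = 1626 mm².
σ_BC = N_BC/A_BC = 12900/1626 = 7.934 MPa.

7.93 MPa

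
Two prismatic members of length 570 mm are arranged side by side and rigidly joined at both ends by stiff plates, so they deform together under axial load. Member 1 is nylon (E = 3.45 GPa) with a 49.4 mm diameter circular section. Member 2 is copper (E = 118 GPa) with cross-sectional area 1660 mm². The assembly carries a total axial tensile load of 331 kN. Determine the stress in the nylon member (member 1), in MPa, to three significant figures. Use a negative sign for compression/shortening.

A_1 = 1917 mm².
Equal strain + equilibrium ⇒ each member carries load in proportion to AE: A₁E₁ = 6612000 N, A₂E₂ = 195900000 N, ΣAE = 202500000 N.
σ₁ = P·E₁/ΣAE = 331000·3450/202500000 = 5.639 MPa.

5.64 MPa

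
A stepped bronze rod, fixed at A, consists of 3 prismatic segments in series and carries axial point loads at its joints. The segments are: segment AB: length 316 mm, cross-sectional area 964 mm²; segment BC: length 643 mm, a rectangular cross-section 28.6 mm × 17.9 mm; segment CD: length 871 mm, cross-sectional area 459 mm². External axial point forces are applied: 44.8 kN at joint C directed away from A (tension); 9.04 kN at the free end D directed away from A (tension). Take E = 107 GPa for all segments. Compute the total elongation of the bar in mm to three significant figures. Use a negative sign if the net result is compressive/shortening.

0.957 mm

Internal axial forces (sectioning from the free end, tension +): N_CD = 9.04 kN, N_BC = 53.84 kN, N_AB = 53.84 kN.
A_BC = 511.9 mm².
δ_AB = 53840·316/(964·107000) = 0.1649 mm
δ_BC = 53840·643/(511.9·107000) = 0.632 mm
δ_CD = 9040·871/(459·107000) = 0.1603 mm
δ = Σδ_i = 0.9573 mm.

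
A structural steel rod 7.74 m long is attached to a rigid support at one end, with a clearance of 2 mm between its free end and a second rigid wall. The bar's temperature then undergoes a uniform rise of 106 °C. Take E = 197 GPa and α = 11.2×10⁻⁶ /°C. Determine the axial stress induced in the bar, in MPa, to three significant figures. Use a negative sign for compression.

Free thermal expansion αLΔT = 11.2e-6 · 7740 · 106 = 9.189 mm.
The walls engage after the gap closes; constrained expansion = 9.189 − 2 = 7.189 mm.
The walls impose strain ε = −(7.189)/7740 = -9.2880e-04; σ = Eε = 197000 · -9.2880e-04 = -183 MPa.

-183 MPa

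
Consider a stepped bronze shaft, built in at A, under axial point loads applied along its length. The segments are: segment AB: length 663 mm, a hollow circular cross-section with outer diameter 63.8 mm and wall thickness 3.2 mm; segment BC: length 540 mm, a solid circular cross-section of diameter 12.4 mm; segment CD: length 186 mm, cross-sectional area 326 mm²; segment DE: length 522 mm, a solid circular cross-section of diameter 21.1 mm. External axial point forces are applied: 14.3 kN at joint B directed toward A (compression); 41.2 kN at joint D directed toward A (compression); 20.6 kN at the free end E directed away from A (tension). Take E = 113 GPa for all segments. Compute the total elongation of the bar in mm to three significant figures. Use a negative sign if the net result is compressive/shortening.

-0.983 mm

Internal axial forces (sectioning from the free end, tension +): N_DE = 20.6 kN, N_CD = -20.6 kN, N_BC = -20.6 kN, N_AB = -34.9 kN.
A_AB = 609.2 mm².
A_BC = 120.8 mm².
A_DE = 349.7 mm².
δ_AB = -34900·663/(609.2·113000) = -0.3361 mm
δ_BC = -20600·540/(120.8·113000) = -0.8152 mm
δ_CD = -20600·186/(326·113000) = -0.104 mm
δ_DE = 20600·522/(349.7·113000) = 0.2721 mm
δ = Σδ_i = -0.9832 mm.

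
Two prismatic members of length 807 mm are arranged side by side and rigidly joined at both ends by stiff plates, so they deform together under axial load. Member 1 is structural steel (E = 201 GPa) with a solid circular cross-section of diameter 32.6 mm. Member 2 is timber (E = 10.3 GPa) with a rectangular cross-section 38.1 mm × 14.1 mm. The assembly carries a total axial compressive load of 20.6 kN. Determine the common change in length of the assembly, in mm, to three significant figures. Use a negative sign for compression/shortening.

A_1 = 834.7 mm².
A_2 = 537.2 mm².
Equal strain + equilibrium ⇒ each member carries load in proportion to AE: A₁E₁ = 167800000 N, A₂E₂ = 5533000 N, ΣAE = 173300000 N.
δ = PL/ΣAE = -20600·807/173300000 = -0.09592 mm.

-0.0959 mm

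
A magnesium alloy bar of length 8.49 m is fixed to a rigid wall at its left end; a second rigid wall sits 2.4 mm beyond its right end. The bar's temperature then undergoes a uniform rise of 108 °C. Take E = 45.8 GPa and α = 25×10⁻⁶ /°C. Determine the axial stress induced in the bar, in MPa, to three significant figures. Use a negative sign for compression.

-111 MPa

Free thermal expansion αLΔT = 25e-6 · 8490 · 108 = 22.92 mm.
The walls engage after the gap closes; constrained expansion = 22.92 − 2.4 = 20.52 mm.
The walls impose strain ε = −(20.52)/8490 = -2.4173e-03; σ = Eε = 45800 · -2.4173e-03 = -110.7 MPa.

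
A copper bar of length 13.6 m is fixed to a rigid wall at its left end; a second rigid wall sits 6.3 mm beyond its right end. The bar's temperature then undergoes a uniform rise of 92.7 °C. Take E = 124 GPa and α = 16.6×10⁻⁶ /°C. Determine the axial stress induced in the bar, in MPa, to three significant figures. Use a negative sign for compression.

Free thermal expansion αLΔT = 16.6e-6 · 13600 · 92.7 = 20.93 mm.
The walls engage after the gap closes; constrained expansion = 20.93 − 6.3 = 14.63 mm.
The walls impose strain ε = −(14.63)/13600 = -1.0756e-03; σ = Eε = 124000 · -1.0756e-03 = -133.4 MPa.

-133 MPa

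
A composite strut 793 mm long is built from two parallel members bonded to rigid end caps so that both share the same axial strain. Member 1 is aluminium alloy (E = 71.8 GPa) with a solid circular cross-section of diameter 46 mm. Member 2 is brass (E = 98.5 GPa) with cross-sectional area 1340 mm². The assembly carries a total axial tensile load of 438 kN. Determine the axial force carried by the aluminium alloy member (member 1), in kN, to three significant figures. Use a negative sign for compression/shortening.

208 kN

A_1 = 1662 mm².
Equal strain + equilibrium ⇒ each member carries load in proportion to AE: A₁E₁ = 119300000 N, A₂E₂ = 132000000 N, ΣAE = 251300000 N.
F₁ = P·A₁E₁/ΣAE = 438000·119300000/251300000 = 208000 N.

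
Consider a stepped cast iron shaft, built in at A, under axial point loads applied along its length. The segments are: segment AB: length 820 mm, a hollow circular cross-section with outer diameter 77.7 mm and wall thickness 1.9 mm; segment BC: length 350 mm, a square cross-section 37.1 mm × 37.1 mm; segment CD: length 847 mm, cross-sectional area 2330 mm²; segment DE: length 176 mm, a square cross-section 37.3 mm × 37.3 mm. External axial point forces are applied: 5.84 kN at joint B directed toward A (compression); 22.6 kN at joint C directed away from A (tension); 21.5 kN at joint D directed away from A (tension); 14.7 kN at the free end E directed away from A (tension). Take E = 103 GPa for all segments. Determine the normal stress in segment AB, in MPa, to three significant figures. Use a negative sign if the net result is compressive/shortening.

117 MPa

Internal axial forces (sectioning from the free end, tension +): N_DE = 14.7 kN, N_CD = 36.2 kN, N_BC = 58.8 kN, N_AB = 52.96 kN.
A_AB = 452.5 mm².
σ_AB = N_AB/A_AB = 52960/452.5 = 117.1 MPa.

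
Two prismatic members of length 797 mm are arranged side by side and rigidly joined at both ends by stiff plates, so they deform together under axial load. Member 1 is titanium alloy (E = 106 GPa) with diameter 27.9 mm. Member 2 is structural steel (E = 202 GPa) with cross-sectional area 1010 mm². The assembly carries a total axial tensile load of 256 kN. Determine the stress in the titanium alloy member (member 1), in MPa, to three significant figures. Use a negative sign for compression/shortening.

A_1 = 611.4 mm².
Equal strain + equilibrium ⇒ each member carries load in proportion to AE: A₁E₁ = 64800000 N, A₂E₂ = 204000000 N, ΣAE = 268800000 N.
σ₁ = P·E₁/ΣAE = 256000·106000/268800000 = 100.9 MPa.

101 MPa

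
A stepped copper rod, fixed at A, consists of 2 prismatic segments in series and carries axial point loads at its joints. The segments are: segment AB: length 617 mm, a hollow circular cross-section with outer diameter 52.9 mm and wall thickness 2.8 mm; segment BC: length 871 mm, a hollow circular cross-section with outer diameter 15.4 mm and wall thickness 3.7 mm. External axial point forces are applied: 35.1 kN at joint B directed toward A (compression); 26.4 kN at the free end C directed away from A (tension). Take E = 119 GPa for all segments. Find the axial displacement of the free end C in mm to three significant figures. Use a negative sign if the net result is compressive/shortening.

1.32 mm

Internal axial forces (sectioning from the free end, tension +): N_BC = 26.4 kN, N_AB = -8.7 kN.
A_AB = 440.7 mm².
A_BC = 136 mm².
δ_AB = -8700·617/(440.7·119000) = -0.1024 mm
δ_BC = 26400·871/(136·119000) = 1.421 mm
δ = Σδ_i = 1.318 mm.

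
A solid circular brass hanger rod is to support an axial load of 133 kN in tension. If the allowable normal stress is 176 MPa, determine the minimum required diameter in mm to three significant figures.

Required area A ≥ P/σ_allow = 133000/176 = 755.7 mm².
For a solid circular section, d ≥ √(4A/π) = 31.02 mm.

31.0 mm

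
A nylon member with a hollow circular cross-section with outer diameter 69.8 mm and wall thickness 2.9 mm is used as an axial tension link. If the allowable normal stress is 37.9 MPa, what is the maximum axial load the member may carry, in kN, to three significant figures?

23.1 kN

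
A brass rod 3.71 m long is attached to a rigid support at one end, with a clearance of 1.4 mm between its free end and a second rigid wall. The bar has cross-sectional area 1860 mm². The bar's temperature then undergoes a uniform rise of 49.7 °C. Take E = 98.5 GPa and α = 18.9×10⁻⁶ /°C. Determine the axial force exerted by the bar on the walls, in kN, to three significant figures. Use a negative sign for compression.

Free thermal expansion αLΔT = 18.9e-6 · 3710 · 49.7 = 3.485 mm.
The walls engage after the gap closes; constrained expansion = 3.485 − 1.4 = 2.085 mm.
The walls impose strain ε = −(2.085)/3710 = -5.6197e-04; σ = Eε = 98500 · -5.6197e-04 = -55.35 MPa.
Wall reaction R = σ·A = -55.35·1860 = -103000 N = -103 kN.

-103 kN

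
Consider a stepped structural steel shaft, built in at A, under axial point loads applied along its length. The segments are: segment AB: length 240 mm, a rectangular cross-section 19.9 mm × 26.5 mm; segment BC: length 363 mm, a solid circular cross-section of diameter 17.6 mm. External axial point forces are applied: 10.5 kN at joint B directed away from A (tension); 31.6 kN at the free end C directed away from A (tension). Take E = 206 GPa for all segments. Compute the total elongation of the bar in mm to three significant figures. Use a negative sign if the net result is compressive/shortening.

0.322 mm

Internal axial forces (sectioning from the free end, tension +): N_BC = 31.6 kN, N_AB = 42.1 kN.
A_AB = 527.3 mm².
A_BC = 243.3 mm².
δ_AB = 42100·240/(527.3·206000) = 0.09301 mm
δ_BC = 31600·363/(243.3·206000) = 0.2289 mm
δ = Σδ_i = 0.3219 mm.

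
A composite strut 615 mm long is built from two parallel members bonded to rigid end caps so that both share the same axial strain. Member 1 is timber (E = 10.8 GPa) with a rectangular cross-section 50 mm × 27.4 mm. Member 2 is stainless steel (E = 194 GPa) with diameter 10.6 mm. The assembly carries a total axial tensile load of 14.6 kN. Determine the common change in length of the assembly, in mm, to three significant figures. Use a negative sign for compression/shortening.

0.281 mm

A_1 = 1370 mm².
A_2 = 88.25 mm².
Equal strain + equilibrium ⇒ each member carries load in proportion to AE: A₁E₁ = 14800000 N, A₂E₂ = 17120000 N, ΣAE = 31920000 N.
δ = PL/ΣAE = 14600·615/31920000 = 0.2813 mm.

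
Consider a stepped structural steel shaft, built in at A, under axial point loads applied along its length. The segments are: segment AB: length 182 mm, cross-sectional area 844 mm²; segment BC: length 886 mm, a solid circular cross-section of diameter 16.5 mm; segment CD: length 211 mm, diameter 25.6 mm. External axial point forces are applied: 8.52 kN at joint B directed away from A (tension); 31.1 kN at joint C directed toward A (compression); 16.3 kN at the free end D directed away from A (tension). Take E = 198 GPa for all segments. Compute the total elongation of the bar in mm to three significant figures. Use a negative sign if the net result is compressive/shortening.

Internal axial forces (sectioning from the free end, tension +): N_CD = 16.3 kN, N_BC = -14.8 kN, N_AB = -6.28 kN.
A_BC = 213.8 mm².
A_CD = 514.7 mm².
δ_AB = -6280·182/(844·198000) = -0.006839 mm
δ_BC = -14800·886/(213.8·198000) = -0.3097 mm
δ_CD = 16300·211/(514.7·198000) = 0.03375 mm
δ = Σδ_i = -0.2828 mm.

-0.283 mm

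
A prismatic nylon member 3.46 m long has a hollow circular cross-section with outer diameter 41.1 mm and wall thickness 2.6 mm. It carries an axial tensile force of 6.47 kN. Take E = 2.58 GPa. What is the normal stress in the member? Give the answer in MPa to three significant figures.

20.6 MPa

A = 314.5 mm².
σ = N/A = 6470/314.5 = 20.57 MPa.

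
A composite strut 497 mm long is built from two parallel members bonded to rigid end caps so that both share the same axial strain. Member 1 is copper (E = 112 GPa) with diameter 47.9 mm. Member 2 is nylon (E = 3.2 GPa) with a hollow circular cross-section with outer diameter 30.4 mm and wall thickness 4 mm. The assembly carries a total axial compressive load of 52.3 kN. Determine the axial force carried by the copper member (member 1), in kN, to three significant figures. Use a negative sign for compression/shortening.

-52.0 kN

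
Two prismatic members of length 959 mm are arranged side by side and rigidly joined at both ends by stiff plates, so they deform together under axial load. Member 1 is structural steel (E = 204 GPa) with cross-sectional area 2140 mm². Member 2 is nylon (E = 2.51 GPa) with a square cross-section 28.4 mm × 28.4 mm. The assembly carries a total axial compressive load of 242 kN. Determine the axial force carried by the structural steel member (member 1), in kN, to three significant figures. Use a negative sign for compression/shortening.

-241 kN

A_2 = 806.6 mm².
Equal strain + equilibrium ⇒ each member carries load in proportion to AE: A₁E₁ = 436600000 N, A₂E₂ = 2024000 N, ΣAE = 438600000 N.
F₁ = P·A₁E₁/ΣAE = -242000·436600000/438600000 = -240900 N.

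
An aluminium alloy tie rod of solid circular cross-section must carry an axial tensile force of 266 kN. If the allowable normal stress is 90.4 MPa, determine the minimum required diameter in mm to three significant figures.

Required area A ≥ P/σ_allow = 266000/90.4 = 2942 mm².
For a solid circular section, d ≥ √(4A/π) = 61.21 mm.

61.2 mm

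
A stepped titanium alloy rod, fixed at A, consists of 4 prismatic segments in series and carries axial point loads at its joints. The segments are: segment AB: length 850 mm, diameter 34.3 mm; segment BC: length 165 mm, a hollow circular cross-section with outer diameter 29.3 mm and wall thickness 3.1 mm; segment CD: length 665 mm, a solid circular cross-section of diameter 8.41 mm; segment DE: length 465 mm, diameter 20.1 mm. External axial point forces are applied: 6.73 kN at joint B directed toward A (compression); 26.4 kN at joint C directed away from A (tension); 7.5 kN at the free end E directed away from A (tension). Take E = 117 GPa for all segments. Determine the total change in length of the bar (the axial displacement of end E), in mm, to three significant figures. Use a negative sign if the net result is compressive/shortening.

1.26 mm

Internal axial forces (sectioning from the free end, tension +): N_DE = 7.5 kN, N_CD = 7.5 kN, N_BC = 33.9 kN, N_AB = 27.17 kN.
A_AB = 924 mm².
A_BC = 255.2 mm².
A_CD = 55.55 mm².
A_DE = 317.3 mm².
δ_AB = 27170·850/(924·117000) = 0.2136 mm
δ_BC = 33900·165/(255.2·117000) = 0.1874 mm
δ_CD = 7500·665/(55.55·117000) = 0.7674 mm
δ_DE = 7500·465/(317.3·117000) = 0.09394 mm
δ = Σδ_i = 1.262 mm.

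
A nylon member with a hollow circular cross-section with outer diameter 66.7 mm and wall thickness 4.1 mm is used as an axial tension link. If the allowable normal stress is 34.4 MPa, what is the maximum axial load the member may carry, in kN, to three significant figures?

27.7 kN

A = 806.3 mm².
P_max = σ_allow · A = 34.4 · 806.3 = 27740 N = 27.74 kN.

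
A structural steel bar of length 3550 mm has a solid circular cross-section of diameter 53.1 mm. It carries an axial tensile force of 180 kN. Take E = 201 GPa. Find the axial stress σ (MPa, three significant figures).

A = 2215 mm².
σ = N/A = 180000/2215 = 81.28 MPa.

81.3 MPa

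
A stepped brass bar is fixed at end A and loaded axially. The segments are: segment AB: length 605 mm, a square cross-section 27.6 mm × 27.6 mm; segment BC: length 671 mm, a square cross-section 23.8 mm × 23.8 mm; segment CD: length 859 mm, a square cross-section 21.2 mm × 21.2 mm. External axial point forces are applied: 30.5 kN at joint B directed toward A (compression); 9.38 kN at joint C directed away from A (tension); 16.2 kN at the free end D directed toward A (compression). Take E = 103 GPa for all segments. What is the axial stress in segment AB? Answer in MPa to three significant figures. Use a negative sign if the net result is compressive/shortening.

-49.0 MPa

Internal axial forces (sectioning from the free end, tension +): N_CD = -16.2 kN, N_BC = -6.82 kN, N_AB = -37.32 kN.
A_AB = 761.8 mm².
σ_AB = N_AB/A_AB = -37320/761.8 = -48.99 MPa.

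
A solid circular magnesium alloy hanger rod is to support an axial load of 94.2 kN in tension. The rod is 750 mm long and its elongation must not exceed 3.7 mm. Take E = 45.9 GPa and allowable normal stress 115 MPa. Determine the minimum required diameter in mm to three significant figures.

Required area A ≥ P/σ_allow = 94200/115 = 819.1 mm².
For a solid circular section, d ≥ √(4A/π) = 32.29 mm.
Elongation limit: A ≥ PL/(Eδ_allow) = 94200·750/(45900·3.7) = 416 mm² ⇒ d ≥ 23.01 mm.
The stress limit governs.

32.3 mm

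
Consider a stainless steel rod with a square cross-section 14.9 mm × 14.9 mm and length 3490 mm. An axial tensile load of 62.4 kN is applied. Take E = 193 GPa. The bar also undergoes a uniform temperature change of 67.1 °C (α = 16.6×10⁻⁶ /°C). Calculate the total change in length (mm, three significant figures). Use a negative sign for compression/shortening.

8.97 mm

A = 222 mm².
δ_mech = NL/(AE) = 62400·3490/(222·193000) = 5.083 mm.
δ_thermal = αLΔT = 16.6e-6·3490·67.1 = 3.887 mm.
δ = δ_mech + δ_thermal = 8.97 mm.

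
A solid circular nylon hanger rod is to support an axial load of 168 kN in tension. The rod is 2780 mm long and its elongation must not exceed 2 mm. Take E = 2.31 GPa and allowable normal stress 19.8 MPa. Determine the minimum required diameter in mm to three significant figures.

359 mm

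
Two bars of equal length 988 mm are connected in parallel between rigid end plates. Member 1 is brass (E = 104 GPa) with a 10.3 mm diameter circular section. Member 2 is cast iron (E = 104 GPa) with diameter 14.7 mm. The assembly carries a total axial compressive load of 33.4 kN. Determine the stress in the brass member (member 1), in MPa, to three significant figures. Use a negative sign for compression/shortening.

A_1 = 83.32 mm².
A_2 = 169.7 mm².
Equal strain + equilibrium ⇒ each member carries load in proportion to AE: A₁E₁ = 8666000 N, A₂E₂ = 17650000 N, ΣAE = 26320000 N.
σ₁ = P·E₁/ΣAE = -33400·104000/26320000 = -132 MPa.

-132 MPa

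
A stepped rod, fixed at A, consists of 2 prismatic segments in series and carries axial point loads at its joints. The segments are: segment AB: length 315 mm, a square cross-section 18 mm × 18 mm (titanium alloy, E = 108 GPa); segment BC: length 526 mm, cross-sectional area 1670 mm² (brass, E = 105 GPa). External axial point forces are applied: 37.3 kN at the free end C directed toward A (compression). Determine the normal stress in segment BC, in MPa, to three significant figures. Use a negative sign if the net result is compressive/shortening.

Internal axial forces (sectioning from the free end, tension +): N_BC = -37.3 kN, N_AB = -37.3 kN.
σ_BC = N_BC/A_BC = -37300/1670 = -22.34 MPa.

-22.3 MPa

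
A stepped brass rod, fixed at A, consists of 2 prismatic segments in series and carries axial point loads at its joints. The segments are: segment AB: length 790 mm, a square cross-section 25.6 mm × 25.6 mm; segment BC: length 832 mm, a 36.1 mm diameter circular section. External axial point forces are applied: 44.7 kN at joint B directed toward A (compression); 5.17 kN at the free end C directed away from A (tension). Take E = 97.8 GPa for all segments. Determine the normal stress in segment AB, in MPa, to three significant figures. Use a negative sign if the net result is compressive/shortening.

-60.3 MPa

Internal axial forces (sectioning from the free end, tension +): N_BC = 5.17 kN, N_AB = -39.53 kN.
A_AB = 655.4 mm².
σ_AB = N_AB/A_AB = -39530/655.4 = -60.32 MPa.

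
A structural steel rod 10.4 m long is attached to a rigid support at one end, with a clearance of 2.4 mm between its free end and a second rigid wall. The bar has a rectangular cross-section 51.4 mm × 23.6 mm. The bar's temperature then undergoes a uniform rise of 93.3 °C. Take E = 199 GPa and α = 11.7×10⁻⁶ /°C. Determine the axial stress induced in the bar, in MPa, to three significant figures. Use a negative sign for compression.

Free thermal expansion αLΔT = 11.7e-6 · 10400 · 93.3 = 11.35 mm.
The walls engage after the gap closes; constrained expansion = 11.35 − 2.4 = 8.953 mm.
The walls impose strain ε = −(8.953)/10400 = -8.6084e-04; σ = Eε = 199000 · -8.6084e-04 = -171.3 MPa.

-171 MPa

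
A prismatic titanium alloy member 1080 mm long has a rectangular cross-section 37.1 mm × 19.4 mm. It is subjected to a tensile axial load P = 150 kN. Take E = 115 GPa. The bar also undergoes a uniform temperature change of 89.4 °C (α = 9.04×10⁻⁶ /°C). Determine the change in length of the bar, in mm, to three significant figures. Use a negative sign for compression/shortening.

2.83 mm

A = 719.7 mm².
δ_mech = NL/(AE) = 150000·1080/(719.7·115000) = 1.957 mm.
δ_thermal = αLΔT = 9.04e-6·1080·89.4 = 0.8728 mm.
δ = δ_mech + δ_thermal = 2.83 mm.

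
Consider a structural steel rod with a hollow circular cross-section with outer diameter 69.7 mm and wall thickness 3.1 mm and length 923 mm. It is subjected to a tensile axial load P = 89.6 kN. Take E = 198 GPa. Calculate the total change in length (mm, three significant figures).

A = 648.6 mm².
δ_mech = NL/(AE) = 89600·923/(648.6·198000) = 0.644 mm.

0.644 mm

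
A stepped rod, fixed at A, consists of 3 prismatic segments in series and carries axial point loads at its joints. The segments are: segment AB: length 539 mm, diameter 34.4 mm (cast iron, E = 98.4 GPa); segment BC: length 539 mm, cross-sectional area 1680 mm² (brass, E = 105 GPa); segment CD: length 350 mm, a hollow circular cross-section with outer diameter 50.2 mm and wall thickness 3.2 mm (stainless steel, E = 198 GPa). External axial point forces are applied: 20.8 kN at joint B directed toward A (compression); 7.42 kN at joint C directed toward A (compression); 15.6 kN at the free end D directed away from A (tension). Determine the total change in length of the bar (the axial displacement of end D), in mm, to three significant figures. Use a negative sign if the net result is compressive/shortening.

Internal axial forces (sectioning from the free end, tension +): N_CD = 15.6 kN, N_BC = 8.18 kN, N_AB = -12.62 kN.
A_AB = 929.4 mm².
A_CD = 472.5 mm².
δ_AB = -12620·539/(929.4·98400) = -0.07438 mm
δ_BC = 8180·539/(1680·105000) = 0.02499 mm
δ_CD = 15600·350/(472.5·198000) = 0.05836 mm
δ = Σδ_i = 0.008978 mm.

0.00898 mm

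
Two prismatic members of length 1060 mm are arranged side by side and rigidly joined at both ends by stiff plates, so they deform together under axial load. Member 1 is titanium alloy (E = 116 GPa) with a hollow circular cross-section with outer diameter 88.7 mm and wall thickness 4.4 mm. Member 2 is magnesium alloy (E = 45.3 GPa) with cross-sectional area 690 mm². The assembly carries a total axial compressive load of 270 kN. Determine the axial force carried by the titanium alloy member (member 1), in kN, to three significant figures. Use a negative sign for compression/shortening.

-219 kN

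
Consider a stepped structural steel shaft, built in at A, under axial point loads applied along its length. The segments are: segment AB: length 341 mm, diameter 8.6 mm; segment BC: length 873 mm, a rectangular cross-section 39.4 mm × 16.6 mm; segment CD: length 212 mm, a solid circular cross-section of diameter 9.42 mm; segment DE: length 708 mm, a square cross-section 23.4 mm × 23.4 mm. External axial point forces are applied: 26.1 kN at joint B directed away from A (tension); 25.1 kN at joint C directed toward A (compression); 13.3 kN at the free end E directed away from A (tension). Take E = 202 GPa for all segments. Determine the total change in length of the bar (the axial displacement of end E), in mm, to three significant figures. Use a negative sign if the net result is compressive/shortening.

Internal axial forces (sectioning from the free end, tension +): N_DE = 13.3 kN, N_CD = 13.3 kN, N_BC = -11.8 kN, N_AB = 14.3 kN.
A_AB = 58.09 mm².
A_BC = 654 mm².
A_CD = 69.69 mm².
A_DE = 547.6 mm².
δ_AB = 14300·341/(58.09·202000) = 0.4156 mm
δ_BC = -11800·873/(654·202000) = -0.07797 mm
δ_CD = 13300·212/(69.69·202000) = 0.2003 mm
δ_DE = 13300·708/(547.6·202000) = 0.08513 mm
δ = Σδ_i = 0.623 mm.

0.623 mm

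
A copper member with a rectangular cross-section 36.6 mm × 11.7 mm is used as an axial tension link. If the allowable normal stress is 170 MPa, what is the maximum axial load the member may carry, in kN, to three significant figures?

72.8 kN

A = 428.2 mm².
P_max = σ_allow · A = 170 · 428.2 = 72800 N = 72.8 kN.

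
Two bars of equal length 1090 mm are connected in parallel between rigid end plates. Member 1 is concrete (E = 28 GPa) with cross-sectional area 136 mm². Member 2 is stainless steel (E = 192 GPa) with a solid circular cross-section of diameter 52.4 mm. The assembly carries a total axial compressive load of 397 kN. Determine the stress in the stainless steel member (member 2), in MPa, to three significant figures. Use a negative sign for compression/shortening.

-182 MPa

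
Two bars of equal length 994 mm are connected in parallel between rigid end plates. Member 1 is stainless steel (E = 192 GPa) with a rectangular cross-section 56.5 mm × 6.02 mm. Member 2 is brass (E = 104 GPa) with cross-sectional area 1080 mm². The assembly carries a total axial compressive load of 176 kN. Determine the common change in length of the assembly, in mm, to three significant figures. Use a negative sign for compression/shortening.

A_1 = 340.1 mm².
Equal strain + equilibrium ⇒ each member carries load in proportion to AE: A₁E₁ = 65300000 N, A₂E₂ = 112300000 N, ΣAE = 177600000 N.
δ = PL/ΣAE = -176000·994/177600000 = -0.9849 mm.

-0.985 mm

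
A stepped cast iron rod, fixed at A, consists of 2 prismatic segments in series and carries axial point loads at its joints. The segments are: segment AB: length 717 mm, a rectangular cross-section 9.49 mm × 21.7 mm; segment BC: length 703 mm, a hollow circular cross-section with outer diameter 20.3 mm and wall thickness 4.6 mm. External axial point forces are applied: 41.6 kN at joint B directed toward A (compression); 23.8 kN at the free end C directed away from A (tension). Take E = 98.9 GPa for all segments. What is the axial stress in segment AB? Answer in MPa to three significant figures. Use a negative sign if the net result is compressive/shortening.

-86.4 MPa

Internal axial forces (sectioning from the free end, tension +): N_BC = 23.8 kN, N_AB = -17.8 kN.
A_AB = 205.9 mm².
σ_AB = N_AB/A_AB = -17800/205.9 = -86.44 MPa.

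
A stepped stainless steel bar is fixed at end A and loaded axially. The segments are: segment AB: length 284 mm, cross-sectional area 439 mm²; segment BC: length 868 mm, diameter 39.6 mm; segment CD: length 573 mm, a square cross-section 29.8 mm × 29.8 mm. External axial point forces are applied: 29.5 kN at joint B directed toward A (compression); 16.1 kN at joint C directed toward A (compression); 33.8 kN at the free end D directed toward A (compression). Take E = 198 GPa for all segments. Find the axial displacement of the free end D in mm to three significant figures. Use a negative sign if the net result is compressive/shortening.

-0.547 mm

Internal axial forces (sectioning from the free end, tension +): N_CD = -33.8 kN, N_BC = -49.9 kN, N_AB = -79.4 kN.
A_BC = 1232 mm².
A_CD = 888 mm².
δ_AB = -79400·284/(439·198000) = -0.2594 mm
δ_BC = -49900·868/(1232·198000) = -0.1776 mm
δ_CD = -33800·573/(888·198000) = -0.1101 mm
δ = Σδ_i = -0.5472 mm.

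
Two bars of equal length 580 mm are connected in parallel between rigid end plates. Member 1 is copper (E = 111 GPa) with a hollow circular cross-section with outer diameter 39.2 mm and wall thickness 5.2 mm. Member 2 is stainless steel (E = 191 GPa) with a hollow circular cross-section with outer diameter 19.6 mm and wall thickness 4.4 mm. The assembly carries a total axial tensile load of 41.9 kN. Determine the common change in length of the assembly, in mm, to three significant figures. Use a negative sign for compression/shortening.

0.239 mm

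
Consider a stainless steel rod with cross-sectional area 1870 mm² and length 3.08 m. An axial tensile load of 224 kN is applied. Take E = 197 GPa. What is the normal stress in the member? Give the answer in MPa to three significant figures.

σ = N/A = 224000/1870 = 119.8 MPa.

120 MPa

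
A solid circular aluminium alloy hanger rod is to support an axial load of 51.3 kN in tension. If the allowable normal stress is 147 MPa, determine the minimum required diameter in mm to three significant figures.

Required area A ≥ P/σ_allow = 51300/147 = 349 mm².
For a solid circular section, d ≥ √(4A/π) = 21.08 mm.

21.1 mm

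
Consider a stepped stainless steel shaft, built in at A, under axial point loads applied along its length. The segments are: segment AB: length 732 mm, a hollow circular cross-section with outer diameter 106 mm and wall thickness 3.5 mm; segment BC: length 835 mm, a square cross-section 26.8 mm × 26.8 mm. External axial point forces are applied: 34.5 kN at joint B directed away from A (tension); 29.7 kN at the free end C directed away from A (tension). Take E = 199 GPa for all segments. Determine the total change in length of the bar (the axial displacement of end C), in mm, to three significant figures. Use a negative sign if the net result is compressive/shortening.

0.383 mm

Internal axial forces (sectioning from the free end, tension +): N_BC = 29.7 kN, N_AB = 64.2 kN.
A_AB = 1127 mm².
A_BC = 718.2 mm².
δ_AB = 64200·732/(1127·199000) = 0.2095 mm
δ_BC = 29700·835/(718.2·199000) = 0.1735 mm
δ = Σδ_i = 0.383 mm.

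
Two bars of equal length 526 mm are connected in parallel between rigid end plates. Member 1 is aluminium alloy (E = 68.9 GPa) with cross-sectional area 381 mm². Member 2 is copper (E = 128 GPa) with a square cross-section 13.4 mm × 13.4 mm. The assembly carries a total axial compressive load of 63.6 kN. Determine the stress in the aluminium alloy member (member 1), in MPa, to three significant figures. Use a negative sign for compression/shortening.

-89.0 MPa

A_2 = 179.6 mm².
Equal strain + equilibrium ⇒ each member carries load in proportion to AE: A₁E₁ = 26250000 N, A₂E₂ = 22980000 N, ΣAE = 49230000 N.
σ₁ = P·E₁/ΣAE = -63600·68900/49230000 = -89 MPa.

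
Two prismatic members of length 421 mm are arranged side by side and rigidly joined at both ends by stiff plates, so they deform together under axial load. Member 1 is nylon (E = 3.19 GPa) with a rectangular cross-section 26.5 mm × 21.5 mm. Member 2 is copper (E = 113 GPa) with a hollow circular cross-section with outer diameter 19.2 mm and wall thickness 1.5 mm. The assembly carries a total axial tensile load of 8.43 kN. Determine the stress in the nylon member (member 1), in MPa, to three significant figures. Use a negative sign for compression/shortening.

2.39 MPa

A_1 = 569.8 mm².
A_2 = 83.41 mm².
Equal strain + equilibrium ⇒ each member carries load in proportion to AE: A₁E₁ = 1818000 N, A₂E₂ = 9425000 N, ΣAE = 11240000 N.
σ₁ = P·E₁/ΣAE = 8430·3190/11240000 = 2.392 MPa.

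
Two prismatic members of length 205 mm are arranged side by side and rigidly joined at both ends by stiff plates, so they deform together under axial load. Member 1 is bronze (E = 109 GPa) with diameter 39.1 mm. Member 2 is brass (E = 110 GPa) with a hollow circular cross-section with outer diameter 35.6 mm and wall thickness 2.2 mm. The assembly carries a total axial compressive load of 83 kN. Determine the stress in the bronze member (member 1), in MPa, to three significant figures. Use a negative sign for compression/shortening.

-57.9 MPa

A_1 = 1201 mm².
A_2 = 230.8 mm².
Equal strain + equilibrium ⇒ each member carries load in proportion to AE: A₁E₁ = 130900000 N, A₂E₂ = 25390000 N, ΣAE = 156300000 N.
σ₁ = P·E₁/ΣAE = -83000·109000/156300000 = -57.89 MPa.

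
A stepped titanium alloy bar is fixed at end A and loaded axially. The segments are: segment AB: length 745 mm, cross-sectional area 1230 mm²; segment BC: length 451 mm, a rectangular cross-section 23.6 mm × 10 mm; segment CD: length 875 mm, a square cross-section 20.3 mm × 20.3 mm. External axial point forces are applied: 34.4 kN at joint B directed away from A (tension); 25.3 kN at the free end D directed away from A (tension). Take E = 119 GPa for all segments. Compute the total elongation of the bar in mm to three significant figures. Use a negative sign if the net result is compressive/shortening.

Internal axial forces (sectioning from the free end, tension +): N_CD = 25.3 kN, N_BC = 25.3 kN, N_AB = 59.7 kN.
A_BC = 236 mm².
A_CD = 412.1 mm².
δ_AB = 59700·745/(1230·119000) = 0.3039 mm
δ_BC = 25300·451/(236·119000) = 0.4063 mm
δ_CD = 25300·875/(412.1·119000) = 0.4514 mm
δ = Σδ_i = 1.162 mm.

1.16 mm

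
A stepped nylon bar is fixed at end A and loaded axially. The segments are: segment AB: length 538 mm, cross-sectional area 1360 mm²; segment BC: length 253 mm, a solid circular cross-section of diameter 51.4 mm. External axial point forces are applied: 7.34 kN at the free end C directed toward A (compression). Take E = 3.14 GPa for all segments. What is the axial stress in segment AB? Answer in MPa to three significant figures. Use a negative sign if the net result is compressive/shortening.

Internal axial forces (sectioning from the free end, tension +): N_BC = -7.34 kN, N_AB = -7.34 kN.
σ_AB = N_AB/A_AB = -7340/1360 = -5.397 MPa.

-5.40 MPa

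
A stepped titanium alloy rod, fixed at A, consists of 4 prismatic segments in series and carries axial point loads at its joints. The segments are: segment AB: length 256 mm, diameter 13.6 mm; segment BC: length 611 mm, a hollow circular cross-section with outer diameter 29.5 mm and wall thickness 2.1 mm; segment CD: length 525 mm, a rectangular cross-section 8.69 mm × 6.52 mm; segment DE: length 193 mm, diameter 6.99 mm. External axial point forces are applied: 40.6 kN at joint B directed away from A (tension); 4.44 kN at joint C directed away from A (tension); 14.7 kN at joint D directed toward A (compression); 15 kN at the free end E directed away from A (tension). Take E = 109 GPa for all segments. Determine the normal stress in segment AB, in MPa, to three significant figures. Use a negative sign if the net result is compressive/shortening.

Internal axial forces (sectioning from the free end, tension +): N_DE = 15 kN, N_CD = 0.3 kN, N_BC = 4.74 kN, N_AB = 45.34 kN.
A_AB = 145.3 mm².
σ_AB = N_AB/A_AB = 45340/145.3 = 312.1 MPa.

312 MPa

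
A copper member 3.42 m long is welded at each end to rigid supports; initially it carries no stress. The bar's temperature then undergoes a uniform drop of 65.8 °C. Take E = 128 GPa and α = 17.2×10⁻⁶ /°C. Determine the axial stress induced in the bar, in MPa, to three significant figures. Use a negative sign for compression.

145 MPa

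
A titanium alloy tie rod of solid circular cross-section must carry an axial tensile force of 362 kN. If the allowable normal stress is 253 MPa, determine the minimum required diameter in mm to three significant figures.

Required area A ≥ P/σ_allow = 362000/253 = 1431 mm².
For a solid circular section, d ≥ √(4A/π) = 42.68 mm.

42.7 mm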